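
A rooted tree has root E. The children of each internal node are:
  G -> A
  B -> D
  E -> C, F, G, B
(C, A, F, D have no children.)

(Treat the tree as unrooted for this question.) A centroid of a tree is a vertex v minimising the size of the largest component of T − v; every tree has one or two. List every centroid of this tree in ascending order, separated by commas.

E

Removing E splits the tree into components of sizes 2, 2, 1, 1; the largest is 2 ≤ ⌊7/2⌋ = 3.
Every other node leaves some component of size > 3, so the centroid is unique.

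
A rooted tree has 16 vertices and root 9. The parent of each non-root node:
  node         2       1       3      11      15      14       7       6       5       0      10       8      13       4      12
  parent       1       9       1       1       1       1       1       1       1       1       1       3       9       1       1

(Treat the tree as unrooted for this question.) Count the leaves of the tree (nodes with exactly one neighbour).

Degree-1 nodes: 0, 2, 4, 5, 6, 7, 8, 10, 11, 12, 13, 14, 15 — 13 of them.

13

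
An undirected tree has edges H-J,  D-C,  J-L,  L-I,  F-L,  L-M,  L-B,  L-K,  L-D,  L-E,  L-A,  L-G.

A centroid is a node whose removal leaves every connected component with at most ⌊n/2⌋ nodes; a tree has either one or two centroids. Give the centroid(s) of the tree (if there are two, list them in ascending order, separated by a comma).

If L is removed the pieces have sizes 2, 2, 1, 1, 1, 1, 1, 1, 1, 1, all ≤ ⌊13/2⌋ = 6.
No neighbour of L does as well, so L is the unique centroid.

L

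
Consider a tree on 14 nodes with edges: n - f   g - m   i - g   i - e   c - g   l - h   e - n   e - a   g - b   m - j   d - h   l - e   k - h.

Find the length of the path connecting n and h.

The path is n–e–l–h, which has 3 edges.

3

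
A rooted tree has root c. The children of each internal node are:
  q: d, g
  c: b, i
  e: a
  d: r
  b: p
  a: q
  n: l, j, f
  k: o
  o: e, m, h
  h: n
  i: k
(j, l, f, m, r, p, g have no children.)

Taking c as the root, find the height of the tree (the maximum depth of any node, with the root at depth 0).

8

r sits deepest: c – i – k – o – e – a – q – d – r — 8 edges from the root.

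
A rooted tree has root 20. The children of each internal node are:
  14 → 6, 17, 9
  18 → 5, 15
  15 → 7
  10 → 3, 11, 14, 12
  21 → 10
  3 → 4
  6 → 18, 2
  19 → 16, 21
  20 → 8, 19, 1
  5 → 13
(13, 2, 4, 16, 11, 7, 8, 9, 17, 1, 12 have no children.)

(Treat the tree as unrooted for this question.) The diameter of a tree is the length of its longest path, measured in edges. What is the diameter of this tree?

A longest path is 13-5-18-6-14-10-21-19-20-1, with 9 edges.

9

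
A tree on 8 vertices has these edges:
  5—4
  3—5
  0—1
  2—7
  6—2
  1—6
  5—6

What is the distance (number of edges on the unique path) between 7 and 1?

The path is 7 – 2 – 6 – 1, which has 3 edges.

3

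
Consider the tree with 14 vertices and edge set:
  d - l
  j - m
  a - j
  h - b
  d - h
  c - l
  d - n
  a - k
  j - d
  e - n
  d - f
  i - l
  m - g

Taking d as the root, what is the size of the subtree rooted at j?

Descendants of j (including itself): j, a, m, k, g. That's 5.

5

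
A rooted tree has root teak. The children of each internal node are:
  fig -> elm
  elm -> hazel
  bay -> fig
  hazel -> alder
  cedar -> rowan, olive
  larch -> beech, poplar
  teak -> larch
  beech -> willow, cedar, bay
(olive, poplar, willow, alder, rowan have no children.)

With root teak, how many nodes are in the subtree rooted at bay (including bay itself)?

Descendants of bay (including itself): bay, fig, elm, hazel, alder. That's 5.

5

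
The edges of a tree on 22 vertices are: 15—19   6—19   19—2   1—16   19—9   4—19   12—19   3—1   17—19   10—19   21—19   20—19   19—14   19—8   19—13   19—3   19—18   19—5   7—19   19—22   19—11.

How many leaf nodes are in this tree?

19

The leaves are 2, 4, 5, 6, 7, 8, 9, 10, 11, 12, 13, 14, 15, 16, 17, 18, 20, 21, 22.
That is 19 leaves.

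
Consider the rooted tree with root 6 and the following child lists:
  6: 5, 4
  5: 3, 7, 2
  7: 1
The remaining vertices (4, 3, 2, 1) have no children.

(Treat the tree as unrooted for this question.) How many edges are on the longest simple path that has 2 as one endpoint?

3

The node farthest from 2 is 4 (1 also at distance 3), via 2-5-6-4 — 3 edges.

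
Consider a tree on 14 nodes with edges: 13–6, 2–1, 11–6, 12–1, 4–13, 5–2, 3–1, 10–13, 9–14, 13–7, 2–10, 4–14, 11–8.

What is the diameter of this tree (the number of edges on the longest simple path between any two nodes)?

BFS from 8 reaches 3 last, at distance 7; BFS from 3 confirms no node is farther.
Path: 8 – 11 – 6 – 13 – 10 – 2 – 1 – 3.

7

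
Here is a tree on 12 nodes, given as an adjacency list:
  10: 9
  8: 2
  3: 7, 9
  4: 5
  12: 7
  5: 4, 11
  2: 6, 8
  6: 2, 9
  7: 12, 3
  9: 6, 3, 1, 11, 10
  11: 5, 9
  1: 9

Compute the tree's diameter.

A longest path is 12 - 7 - 3 - 9 - 6 - 2 - 8, with 6 edges.

6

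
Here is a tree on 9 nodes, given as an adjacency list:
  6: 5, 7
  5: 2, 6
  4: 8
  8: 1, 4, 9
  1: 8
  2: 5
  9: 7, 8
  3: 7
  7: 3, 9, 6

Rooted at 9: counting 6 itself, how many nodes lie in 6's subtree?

Descendants of 6 (including itself): 6, 5, 2. That's 3.

3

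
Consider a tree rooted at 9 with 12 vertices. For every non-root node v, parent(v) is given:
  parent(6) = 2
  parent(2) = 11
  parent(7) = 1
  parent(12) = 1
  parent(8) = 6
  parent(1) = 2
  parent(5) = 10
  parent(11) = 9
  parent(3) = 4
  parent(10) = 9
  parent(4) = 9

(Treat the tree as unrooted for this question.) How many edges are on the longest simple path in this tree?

Starting from 7, a farthest node is 5 at distance 6.
One longest path: 7–1–2–11–9–10–5.
So the diameter is 6.

6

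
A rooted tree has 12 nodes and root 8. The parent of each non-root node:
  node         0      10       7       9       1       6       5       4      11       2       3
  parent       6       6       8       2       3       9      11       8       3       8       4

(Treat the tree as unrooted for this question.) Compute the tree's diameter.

A longest path is 10–6–9–2–8–4–3–11–5, with 8 edges.

8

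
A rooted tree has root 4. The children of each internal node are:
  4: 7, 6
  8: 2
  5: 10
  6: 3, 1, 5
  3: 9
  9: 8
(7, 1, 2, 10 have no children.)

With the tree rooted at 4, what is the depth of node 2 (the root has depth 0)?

5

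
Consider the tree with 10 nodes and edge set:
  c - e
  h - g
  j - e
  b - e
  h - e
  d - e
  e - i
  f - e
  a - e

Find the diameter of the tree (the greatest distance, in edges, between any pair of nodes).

A longest path is g-h-e-a, with 3 edges.

3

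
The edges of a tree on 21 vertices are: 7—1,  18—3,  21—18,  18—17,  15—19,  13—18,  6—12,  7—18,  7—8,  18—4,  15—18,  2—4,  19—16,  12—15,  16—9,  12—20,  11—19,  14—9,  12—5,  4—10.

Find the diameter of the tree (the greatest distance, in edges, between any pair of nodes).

BFS from 14 reaches 10 last, at distance 7; BFS from 10 confirms no node is farther.
Path: 14–9–16–19–15–18–4–10.

7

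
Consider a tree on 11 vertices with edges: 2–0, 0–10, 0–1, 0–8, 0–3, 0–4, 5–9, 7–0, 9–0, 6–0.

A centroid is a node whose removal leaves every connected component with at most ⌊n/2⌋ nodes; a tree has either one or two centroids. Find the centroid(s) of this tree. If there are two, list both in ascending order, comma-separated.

0

If 0 is removed the pieces have sizes 2, 1, 1, 1, 1, 1, 1, 1, 1, all ≤ ⌊11/2⌋ = 5.
No neighbour of 0 does as well, so 0 is the unique centroid.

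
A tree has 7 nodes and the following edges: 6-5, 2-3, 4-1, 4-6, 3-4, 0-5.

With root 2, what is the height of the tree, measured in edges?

5

The longest root-to-leaf path is 2-3-4-6-5-0 (5 edges).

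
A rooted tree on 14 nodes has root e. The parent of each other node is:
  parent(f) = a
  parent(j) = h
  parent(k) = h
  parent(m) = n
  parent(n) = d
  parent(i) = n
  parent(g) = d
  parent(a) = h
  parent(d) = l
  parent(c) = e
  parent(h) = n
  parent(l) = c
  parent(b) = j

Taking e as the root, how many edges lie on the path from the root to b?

7

e → c → l → d → n → h → j → b — 7 edges.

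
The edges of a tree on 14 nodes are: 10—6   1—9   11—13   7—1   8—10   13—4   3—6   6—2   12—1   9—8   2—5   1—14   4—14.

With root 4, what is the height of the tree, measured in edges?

5 sits deepest: 4 → 14 → 1 → 9 → 8 → 10 → 6 → 2 → 5 — 8 edges from the root.

8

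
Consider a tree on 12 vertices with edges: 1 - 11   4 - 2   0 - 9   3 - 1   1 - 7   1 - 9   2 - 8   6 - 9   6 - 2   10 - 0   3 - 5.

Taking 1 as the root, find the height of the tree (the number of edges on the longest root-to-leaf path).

4

The longest root-to-leaf path is 1–9–6–2–4 (4 edges).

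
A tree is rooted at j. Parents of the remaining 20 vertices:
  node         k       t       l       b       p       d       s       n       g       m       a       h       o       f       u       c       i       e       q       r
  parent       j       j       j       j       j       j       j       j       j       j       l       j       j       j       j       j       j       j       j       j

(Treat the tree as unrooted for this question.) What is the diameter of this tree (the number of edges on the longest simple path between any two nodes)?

3

A longest path is a-l-j-p, with 3 edges.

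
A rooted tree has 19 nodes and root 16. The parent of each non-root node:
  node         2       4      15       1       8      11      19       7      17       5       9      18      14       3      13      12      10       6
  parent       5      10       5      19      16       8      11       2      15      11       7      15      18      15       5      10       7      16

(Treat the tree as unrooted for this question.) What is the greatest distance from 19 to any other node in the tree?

6

A farthest node from 19 is 12 (4 also at distance 6).
The path 19–11–5–2–7–10–12 has 6 edges.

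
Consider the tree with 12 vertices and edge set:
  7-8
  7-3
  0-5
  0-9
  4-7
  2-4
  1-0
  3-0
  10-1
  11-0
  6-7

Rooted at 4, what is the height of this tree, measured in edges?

5

A deepest node is 10, reached by 4–7–3–0–1–10.
That path has 5 edges, so the height is 5.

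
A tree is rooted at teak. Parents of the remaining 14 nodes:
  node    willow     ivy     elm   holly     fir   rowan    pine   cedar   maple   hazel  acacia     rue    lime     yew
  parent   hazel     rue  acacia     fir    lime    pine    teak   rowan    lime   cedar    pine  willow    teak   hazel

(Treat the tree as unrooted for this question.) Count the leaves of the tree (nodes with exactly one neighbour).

5

The leaves are elm, holly, ivy, maple, yew.
That is 5 leaves.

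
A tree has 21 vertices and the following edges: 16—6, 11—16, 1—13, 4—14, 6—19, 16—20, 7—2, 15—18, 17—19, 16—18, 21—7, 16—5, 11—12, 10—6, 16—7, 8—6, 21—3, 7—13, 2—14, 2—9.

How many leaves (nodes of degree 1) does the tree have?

11

Degree-1 nodes: 1, 3, 4, 5, 8, 9, 10, 12, 15, 17, 20 — 11 of them.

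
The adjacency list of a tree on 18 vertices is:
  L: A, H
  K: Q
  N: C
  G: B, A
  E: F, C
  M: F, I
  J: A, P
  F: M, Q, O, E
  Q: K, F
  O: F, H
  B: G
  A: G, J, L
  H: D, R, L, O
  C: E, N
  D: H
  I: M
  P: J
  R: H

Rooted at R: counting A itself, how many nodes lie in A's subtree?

A's subtree: {A, J, G, P, B}, size 5.

5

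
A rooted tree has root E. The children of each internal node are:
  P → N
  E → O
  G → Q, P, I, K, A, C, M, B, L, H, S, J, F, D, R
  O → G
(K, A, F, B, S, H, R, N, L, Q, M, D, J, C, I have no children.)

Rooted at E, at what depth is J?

3

Climbing from J to the root: J – G – O – E. That's 3 steps.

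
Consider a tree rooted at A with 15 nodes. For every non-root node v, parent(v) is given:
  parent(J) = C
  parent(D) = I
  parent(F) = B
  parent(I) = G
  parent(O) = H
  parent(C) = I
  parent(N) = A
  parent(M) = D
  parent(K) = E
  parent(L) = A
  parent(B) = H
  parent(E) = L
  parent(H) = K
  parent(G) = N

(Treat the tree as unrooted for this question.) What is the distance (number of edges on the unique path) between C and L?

The path is C–I–G–N–A–L, which has 5 edges.

5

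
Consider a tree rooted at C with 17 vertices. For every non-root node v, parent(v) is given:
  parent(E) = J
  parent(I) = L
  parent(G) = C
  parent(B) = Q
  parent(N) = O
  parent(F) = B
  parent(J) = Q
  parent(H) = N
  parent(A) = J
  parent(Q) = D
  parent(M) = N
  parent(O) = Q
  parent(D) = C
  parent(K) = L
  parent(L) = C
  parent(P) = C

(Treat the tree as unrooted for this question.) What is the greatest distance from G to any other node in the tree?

A farthest node from G is H (M also at distance 6).
The path G–C–D–Q–O–N–H has 6 edges.

6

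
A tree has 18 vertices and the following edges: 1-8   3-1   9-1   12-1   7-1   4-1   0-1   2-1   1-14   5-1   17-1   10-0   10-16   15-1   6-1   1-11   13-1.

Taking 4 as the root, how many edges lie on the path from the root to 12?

2

Path from 4 to 12: 4 – 1 – 12, which has 2 edges.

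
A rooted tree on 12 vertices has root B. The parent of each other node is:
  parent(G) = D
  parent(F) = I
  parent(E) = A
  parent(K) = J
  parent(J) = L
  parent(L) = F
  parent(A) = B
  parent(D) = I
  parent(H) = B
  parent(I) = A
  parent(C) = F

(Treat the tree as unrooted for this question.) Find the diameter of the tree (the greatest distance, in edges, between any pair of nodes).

BFS from K reaches H last, at distance 7; BFS from H confirms no node is farther.
Path: K–J–L–F–I–A–B–H.

7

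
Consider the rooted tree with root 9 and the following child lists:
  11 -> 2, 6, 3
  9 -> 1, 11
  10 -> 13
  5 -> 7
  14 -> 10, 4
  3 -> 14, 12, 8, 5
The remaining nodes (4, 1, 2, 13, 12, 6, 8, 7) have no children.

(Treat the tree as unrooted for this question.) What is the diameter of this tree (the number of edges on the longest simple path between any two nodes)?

6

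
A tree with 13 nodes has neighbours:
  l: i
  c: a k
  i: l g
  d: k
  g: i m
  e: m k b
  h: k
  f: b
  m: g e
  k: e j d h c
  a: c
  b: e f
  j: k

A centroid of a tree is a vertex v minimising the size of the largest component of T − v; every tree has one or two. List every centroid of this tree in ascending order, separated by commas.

e

Removing e splits the tree into components of sizes 6, 4, 2; the largest is 6 ≤ ⌊13/2⌋ = 6.
Every other node leaves some component of size > 6, so the centroid is unique.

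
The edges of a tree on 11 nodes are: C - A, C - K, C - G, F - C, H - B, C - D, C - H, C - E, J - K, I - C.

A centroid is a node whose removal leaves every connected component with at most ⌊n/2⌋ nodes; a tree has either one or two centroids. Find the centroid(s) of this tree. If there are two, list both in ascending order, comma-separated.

Removing C splits the tree into components of sizes 2, 2, 1, 1, 1, 1, 1, 1; the largest is 2 ≤ ⌊11/2⌋ = 5.
No neighbour of C does as well, so C is the unique centroid.

C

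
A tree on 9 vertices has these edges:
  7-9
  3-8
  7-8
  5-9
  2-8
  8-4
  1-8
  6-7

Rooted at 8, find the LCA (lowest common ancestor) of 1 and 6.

8

Path 1→root: 1 8; path 6→root: 6 7 8.
First common node: 8.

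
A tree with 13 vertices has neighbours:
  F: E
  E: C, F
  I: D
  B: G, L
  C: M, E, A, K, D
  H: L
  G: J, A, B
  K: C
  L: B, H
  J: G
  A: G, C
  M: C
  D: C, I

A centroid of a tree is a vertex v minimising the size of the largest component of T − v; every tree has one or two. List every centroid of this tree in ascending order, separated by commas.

Delete C: the remaining components have sizes 6, 2, 2, 1, 1. Max 6 ≤ 6, so C is a centroid.
Every other node leaves some component of size > 6, so the centroid is unique.

C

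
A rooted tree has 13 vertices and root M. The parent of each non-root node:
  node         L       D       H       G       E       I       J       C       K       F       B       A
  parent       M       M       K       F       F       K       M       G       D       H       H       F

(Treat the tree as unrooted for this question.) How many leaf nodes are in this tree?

7

Degree-1 nodes: A, B, C, E, I, J, L — 7 of them.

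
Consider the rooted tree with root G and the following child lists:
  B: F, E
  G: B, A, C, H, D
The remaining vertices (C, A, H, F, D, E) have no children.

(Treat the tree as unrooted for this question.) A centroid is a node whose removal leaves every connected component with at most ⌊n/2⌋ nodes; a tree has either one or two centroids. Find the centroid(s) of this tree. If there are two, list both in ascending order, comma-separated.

Removing G splits the tree into components of sizes 3, 1, 1, 1, 1; the largest is 3 ≤ ⌊8/2⌋ = 4.
No neighbour of G does as well, so G is the unique centroid.

G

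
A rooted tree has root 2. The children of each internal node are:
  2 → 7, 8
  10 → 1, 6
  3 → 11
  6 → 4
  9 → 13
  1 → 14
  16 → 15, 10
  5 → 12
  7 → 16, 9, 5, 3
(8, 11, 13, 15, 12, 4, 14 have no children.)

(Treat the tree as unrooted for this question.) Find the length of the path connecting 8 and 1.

5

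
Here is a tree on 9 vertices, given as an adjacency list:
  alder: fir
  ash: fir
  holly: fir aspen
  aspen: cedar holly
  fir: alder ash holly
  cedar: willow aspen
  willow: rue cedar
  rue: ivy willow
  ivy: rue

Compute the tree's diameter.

BFS from ash reaches ivy last, at distance 7; BFS from ivy confirms no node is farther.
Path: ash–fir–holly–aspen–cedar–willow–rue–ivy.

7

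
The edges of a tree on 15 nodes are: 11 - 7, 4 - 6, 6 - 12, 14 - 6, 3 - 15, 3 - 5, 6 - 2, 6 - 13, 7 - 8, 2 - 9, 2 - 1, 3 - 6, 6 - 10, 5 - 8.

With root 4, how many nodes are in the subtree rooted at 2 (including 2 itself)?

The subtree rooted at 2 contains: 2, 9, 1 — 3 nodes.

3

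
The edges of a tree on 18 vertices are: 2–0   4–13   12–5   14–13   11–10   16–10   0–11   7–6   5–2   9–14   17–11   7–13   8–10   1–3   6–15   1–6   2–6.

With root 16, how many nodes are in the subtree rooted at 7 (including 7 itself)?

5

7's subtree: {7, 13, 4, 14, 9}, size 5.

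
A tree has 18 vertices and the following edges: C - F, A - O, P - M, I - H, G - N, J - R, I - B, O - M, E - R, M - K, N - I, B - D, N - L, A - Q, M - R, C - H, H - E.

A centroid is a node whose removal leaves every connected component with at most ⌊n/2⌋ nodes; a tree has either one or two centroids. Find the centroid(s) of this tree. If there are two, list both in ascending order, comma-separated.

E, H

If H is removed the pieces have sizes 9, 6, 2, all ≤ ⌊18/2⌋ = 9.
E is adjacent to H and is also a centroid (the largest component after removing it is likewise 9).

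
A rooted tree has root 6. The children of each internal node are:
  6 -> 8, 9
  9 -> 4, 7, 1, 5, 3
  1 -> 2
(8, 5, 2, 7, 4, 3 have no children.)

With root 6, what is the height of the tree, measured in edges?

3

A deepest node is 2, reached by 6 – 9 – 1 – 2.
That path has 3 edges, so the height is 3.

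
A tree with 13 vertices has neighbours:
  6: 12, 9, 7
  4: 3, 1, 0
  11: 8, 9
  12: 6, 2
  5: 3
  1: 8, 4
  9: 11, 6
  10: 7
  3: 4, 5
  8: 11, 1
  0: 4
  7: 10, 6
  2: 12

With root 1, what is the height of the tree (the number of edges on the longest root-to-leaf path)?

6

10 sits deepest: 1–8–11–9–6–7–10 — 6 edges from the root.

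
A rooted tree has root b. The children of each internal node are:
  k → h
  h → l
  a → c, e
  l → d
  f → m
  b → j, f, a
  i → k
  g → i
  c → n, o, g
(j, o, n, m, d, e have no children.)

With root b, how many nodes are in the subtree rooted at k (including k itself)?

4

The subtree rooted at k contains: k, h, l, d — 4 nodes.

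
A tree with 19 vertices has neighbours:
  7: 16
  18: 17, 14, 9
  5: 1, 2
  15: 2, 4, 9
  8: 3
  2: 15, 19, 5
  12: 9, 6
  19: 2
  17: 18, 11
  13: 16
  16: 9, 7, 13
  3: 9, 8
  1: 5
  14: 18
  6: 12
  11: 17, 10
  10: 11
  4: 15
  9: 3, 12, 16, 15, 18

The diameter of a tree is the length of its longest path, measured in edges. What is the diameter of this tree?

8

BFS from 1 reaches 10 last, at distance 8; BFS from 10 confirms no node is farther.
Path: 1-5-2-15-9-18-17-11-10.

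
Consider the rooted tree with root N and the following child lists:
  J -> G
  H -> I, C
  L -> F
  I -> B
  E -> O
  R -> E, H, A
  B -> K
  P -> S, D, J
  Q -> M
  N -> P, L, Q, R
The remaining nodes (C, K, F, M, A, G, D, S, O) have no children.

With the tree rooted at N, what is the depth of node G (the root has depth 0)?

3

Climbing from G to the root: G–J–P–N. That's 3 steps.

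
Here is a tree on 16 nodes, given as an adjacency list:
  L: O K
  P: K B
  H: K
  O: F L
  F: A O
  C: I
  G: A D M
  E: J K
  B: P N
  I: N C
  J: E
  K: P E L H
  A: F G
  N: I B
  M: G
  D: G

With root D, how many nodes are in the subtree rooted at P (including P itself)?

5

Descendants of P (including itself): P, B, N, I, C. That's 5.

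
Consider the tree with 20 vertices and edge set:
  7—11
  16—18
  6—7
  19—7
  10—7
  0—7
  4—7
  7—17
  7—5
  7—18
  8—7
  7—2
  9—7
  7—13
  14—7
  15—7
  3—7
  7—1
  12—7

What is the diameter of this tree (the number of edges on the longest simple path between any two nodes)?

Starting from 16, a farthest node is 19 at distance 3.
One longest path: 16–18–7–19.
So the diameter is 3.

3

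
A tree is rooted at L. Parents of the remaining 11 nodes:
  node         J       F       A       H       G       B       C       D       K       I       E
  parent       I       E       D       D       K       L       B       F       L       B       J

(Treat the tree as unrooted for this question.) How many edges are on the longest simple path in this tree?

9

Starting from G, a farthest node is H at distance 9.
One longest path: G - K - L - B - I - J - E - F - D - H.
So the diameter is 9.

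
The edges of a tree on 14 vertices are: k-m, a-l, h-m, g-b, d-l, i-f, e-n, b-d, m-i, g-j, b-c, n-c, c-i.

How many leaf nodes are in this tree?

Exactly 6 nodes have a single neighbour: a, e, f, h, j, k.

6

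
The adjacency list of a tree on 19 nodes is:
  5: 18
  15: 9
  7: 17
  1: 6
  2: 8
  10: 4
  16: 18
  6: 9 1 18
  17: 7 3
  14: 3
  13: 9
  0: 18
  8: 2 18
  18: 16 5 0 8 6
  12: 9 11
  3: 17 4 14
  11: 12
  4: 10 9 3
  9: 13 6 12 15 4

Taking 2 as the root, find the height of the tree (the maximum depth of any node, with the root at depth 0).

A deepest node is 7, reached by 2 → 8 → 18 → 6 → 9 → 4 → 3 → 17 → 7.
That path has 8 edges, so the height is 8.

8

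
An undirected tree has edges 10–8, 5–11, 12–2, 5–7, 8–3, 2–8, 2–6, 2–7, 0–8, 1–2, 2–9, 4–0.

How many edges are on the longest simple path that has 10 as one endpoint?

A farthest node from 10 is 11.
The path 10–8–2–7–5–11 has 5 edges.

5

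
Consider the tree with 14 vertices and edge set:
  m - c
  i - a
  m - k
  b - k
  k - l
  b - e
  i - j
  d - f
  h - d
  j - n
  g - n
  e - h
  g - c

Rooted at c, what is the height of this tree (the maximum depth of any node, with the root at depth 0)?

7

A deepest node is f, reached by c–m–k–b–e–h–d–f.
That path has 7 edges, so the height is 7.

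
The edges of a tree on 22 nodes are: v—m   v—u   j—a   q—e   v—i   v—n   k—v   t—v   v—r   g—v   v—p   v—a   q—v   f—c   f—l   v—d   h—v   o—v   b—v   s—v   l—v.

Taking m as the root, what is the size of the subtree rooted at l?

l's subtree: {l, f, c}, size 3.

3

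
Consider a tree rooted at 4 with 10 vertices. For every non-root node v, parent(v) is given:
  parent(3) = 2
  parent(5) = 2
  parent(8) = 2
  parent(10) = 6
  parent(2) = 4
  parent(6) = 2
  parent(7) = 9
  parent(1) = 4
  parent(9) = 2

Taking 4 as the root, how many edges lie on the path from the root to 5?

4 → 2 → 5 — 2 edges.

2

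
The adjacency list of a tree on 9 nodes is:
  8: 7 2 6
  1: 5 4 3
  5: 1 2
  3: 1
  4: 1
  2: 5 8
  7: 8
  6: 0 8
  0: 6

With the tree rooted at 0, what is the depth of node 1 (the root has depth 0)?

0 → 6 → 8 → 2 → 5 → 1 — 5 edges.

5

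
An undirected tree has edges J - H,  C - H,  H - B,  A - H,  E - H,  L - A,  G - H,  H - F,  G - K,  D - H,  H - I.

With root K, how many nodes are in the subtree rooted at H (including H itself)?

10

The subtree rooted at H contains: H, A, D, B, F, I, E, J, C, L — 10 nodes.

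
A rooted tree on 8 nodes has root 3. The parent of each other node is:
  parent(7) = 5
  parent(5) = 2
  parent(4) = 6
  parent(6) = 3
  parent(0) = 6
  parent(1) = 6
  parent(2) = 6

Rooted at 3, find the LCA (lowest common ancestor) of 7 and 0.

Path 7→root: 7 5 2 6 3; path 0→root: 0 6 3.
First common node: 6.

6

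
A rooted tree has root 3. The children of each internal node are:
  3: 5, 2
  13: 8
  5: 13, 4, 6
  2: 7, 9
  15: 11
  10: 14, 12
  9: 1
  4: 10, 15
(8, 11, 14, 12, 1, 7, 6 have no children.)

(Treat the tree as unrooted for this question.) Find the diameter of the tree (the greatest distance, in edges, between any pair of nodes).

7

A longest path is 14 - 10 - 4 - 5 - 3 - 2 - 9 - 1, with 7 edges.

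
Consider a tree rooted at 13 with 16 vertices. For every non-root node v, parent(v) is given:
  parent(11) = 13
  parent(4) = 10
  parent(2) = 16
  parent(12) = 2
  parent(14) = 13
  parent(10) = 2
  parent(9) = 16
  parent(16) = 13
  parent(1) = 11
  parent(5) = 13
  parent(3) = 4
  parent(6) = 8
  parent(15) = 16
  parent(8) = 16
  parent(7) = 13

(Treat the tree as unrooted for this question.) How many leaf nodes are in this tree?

Exactly 9 nodes have a single neighbour: 1, 3, 5, 6, 7, 9, 12, 14, 15.

9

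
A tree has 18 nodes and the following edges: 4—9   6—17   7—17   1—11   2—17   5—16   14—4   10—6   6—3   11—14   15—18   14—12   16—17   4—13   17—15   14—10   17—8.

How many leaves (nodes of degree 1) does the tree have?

10

Degree-1 nodes: 1, 2, 3, 5, 7, 8, 9, 12, 13, 18 — 10 of them.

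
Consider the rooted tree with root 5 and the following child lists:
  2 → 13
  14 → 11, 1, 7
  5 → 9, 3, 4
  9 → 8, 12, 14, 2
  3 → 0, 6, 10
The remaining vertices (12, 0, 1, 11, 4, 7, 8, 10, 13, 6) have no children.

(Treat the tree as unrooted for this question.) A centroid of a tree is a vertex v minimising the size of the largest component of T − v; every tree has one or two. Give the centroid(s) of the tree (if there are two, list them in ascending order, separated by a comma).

9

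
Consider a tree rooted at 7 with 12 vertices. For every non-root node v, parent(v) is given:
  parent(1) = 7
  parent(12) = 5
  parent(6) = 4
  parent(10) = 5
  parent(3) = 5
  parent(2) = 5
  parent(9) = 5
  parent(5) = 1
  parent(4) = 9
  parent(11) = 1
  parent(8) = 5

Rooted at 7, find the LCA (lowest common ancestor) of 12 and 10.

Path 12→root: 12 5 1 7; path 10→root: 10 5 1 7.
First common node: 5.

5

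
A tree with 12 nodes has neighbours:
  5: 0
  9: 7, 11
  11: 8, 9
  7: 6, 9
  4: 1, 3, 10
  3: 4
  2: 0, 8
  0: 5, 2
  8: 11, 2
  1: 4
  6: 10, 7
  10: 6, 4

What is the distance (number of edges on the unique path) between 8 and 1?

7

The path is 8 – 11 – 9 – 7 – 6 – 10 – 4 – 1, which has 7 edges.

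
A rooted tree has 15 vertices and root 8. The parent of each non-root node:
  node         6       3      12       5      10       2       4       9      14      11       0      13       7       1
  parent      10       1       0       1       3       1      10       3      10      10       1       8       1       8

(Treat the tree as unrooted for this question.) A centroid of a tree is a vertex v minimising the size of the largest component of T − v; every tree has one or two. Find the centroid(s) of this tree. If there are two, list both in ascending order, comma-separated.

1

Removing 1 splits the tree into components of sizes 7, 2, 2, 1, 1, 1; the largest is 7 ≤ ⌊15/2⌋ = 7.
No neighbour of 1 does as well, so 1 is the unique centroid.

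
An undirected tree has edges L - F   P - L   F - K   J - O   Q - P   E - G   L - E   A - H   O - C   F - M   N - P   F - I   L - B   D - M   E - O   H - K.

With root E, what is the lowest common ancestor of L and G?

E

Path L→root: L E; path G→root: G E.
First common node: E.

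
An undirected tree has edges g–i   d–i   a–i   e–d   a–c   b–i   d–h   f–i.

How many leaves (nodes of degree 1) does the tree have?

The leaves are b, c, e, f, g, h.
That is 6 leaves.

6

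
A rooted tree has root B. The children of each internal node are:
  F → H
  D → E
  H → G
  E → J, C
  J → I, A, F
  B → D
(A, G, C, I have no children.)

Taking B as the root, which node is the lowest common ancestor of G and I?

J

G's ancestor chain is G, H, F, J, E, D, B and I's is I, J, E, D, B; they first meet at J.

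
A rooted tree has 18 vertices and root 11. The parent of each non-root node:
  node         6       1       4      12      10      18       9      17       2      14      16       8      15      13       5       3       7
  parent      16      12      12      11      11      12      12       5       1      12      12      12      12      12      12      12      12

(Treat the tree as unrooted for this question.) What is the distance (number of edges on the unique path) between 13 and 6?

Walking from 13: 13 - 12 - 16 - 6. Length 3.

3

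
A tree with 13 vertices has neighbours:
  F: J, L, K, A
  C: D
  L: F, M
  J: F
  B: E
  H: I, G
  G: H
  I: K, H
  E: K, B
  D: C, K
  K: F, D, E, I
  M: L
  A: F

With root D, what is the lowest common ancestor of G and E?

Ancestors of G (toward the root): G, H, I, K, D.
Ancestors of E: E, K, D.
The deepest node appearing in both lists is K.

K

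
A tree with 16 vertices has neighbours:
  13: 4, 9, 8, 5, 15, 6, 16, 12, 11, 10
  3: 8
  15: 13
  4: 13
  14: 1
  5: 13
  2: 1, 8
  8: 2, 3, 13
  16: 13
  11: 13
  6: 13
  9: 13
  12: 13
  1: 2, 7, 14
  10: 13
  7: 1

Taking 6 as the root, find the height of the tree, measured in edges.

The longest root-to-leaf path is 6–13–8–2–1–14 (5 edges).

5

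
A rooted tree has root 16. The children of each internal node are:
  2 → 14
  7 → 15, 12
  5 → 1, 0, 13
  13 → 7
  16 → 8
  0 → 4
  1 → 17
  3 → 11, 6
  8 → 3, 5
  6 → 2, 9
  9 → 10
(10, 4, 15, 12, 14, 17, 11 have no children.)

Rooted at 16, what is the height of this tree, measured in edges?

5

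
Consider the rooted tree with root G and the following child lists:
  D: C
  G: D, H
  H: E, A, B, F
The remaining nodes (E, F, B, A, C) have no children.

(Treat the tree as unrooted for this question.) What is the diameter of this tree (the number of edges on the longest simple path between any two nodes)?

BFS from C reaches F last, at distance 4; BFS from F confirms no node is farther.
Path: C - D - G - H - F.

4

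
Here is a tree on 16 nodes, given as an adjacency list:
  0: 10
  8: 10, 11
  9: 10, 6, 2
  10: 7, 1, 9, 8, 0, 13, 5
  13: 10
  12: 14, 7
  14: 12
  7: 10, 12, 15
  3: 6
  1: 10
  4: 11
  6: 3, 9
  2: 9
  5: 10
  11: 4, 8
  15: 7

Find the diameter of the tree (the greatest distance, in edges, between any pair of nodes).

6

Starting from 4, a farthest node is 14 at distance 6.
One longest path: 4-11-8-10-7-12-14.
So the diameter is 6.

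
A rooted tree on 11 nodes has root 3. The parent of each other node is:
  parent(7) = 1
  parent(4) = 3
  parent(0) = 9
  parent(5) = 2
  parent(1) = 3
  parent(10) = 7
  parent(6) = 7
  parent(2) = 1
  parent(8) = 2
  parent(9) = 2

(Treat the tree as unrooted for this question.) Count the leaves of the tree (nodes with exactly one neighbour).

6

Degree-1 nodes: 0, 4, 5, 6, 8, 10 — 6 of them.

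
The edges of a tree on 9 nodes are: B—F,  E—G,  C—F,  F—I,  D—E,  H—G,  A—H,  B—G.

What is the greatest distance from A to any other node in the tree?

5

A farthest node from A is C (I also at distance 5).
The path A–H–G–B–F–C has 5 edges.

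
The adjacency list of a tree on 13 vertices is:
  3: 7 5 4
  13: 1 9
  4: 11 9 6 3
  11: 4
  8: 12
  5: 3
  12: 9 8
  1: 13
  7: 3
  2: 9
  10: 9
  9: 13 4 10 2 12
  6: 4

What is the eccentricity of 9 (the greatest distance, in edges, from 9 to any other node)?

A farthest node from 9 is 7 (5 also at distance 3).
The path 9-4-3-7 has 3 edges.

3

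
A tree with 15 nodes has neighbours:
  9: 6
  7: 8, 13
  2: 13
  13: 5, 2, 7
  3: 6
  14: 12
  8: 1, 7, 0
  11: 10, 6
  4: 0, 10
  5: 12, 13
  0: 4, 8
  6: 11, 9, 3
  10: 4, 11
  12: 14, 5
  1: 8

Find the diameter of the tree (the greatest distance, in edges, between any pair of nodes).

11

Starting from 14, a farthest node is 3 at distance 11.
One longest path: 14–12–5–13–7–8–0–4–10–11–6–3.
So the diameter is 11.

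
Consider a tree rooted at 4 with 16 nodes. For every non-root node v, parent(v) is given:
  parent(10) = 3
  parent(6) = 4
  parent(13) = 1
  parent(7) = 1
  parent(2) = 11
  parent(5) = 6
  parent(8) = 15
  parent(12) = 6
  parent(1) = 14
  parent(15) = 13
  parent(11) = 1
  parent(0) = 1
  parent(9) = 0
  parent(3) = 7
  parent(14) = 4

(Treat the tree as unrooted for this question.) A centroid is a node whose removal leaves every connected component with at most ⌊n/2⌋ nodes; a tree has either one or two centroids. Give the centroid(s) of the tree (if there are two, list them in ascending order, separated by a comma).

1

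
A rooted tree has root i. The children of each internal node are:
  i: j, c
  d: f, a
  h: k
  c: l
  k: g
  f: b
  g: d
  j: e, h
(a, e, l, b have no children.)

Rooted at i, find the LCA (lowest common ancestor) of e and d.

Path e→root: e j i; path d→root: d g k h j i.
First common node: j.

j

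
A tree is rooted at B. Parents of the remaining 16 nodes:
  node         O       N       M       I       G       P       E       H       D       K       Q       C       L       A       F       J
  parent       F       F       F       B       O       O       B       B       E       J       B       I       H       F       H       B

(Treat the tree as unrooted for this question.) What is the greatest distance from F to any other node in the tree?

A farthest node from F is C (D, K also at distance 4).
The path F–H–B–I–C has 4 edges.

4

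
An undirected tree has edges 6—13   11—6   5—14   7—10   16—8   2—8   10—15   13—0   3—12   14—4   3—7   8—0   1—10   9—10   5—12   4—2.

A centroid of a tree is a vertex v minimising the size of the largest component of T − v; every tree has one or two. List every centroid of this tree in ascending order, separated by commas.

Removing 14 splits the tree into components of sizes 8, 8; the largest is 8 ≤ ⌊17/2⌋ = 8.
No neighbour of 14 does as well, so 14 is the unique centroid.

14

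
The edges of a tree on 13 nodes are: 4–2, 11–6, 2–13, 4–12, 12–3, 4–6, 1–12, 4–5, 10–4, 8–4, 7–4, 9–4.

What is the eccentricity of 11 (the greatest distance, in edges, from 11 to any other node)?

Distances from 11 peak at 4, attained at 1 (13, 3 also at distance 4).
11 – 6 – 4 – 12 – 1

4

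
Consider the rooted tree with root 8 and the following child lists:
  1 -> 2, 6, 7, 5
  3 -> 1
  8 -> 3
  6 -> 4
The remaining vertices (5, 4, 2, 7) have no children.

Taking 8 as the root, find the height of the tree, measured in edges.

The longest root-to-leaf path is 8 – 3 – 1 – 6 – 4 (4 edges).

4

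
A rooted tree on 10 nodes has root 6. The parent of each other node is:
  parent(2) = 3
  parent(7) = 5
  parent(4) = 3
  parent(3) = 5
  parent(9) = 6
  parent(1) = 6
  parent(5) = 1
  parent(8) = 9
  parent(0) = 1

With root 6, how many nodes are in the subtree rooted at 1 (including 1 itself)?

The subtree rooted at 1 contains: 1, 0, 5, 7, 3, 4, 2 — 7 nodes.

7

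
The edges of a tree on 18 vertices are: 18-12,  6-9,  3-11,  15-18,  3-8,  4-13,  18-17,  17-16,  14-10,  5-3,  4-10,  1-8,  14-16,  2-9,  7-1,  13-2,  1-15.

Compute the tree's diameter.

14

BFS from 11 reaches 6 last, at distance 14; BFS from 6 confirms no node is farther.
Path: 11 - 3 - 8 - 1 - 15 - 18 - 17 - 16 - 14 - 10 - 4 - 13 - 2 - 9 - 6.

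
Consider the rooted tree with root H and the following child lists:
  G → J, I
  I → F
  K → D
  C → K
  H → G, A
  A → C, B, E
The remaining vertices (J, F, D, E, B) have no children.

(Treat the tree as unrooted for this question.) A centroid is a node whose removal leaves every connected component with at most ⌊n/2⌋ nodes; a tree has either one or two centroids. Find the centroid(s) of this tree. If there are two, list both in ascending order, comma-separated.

A

Removing A splits the tree into components of sizes 5, 3, 1, 1; the largest is 5 ≤ ⌊11/2⌋ = 5.
No neighbour of A does as well, so A is the unique centroid.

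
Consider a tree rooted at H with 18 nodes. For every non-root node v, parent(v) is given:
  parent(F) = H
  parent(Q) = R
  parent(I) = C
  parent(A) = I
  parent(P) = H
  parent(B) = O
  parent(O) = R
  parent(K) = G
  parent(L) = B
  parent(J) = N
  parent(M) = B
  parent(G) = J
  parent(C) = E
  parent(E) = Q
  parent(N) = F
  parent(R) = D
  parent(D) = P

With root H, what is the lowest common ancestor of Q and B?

Q's ancestor chain is Q, R, D, P, H and B's is B, O, R, D, P, H; they first meet at R.

R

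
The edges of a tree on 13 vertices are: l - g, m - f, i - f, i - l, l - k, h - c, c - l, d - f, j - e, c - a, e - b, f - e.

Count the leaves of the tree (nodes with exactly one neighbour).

8

Exactly 8 nodes have a single neighbour: a, b, d, g, h, j, k, m.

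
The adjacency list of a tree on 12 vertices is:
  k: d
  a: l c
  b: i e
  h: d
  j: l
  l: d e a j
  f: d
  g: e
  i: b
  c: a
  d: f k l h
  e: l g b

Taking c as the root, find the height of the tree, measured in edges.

5

A deepest node is i, reached by c – a – l – e – b – i.
That path has 5 edges, so the height is 5.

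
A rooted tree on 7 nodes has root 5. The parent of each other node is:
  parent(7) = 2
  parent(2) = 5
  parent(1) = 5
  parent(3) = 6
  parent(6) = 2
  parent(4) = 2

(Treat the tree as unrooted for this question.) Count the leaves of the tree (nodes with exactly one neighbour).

The leaves are 1, 3, 4, 7.
That is 4 leaves.

4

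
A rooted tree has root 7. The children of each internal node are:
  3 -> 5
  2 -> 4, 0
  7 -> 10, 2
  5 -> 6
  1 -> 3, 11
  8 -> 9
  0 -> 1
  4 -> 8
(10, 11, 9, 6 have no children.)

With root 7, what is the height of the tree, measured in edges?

The longest root-to-leaf path is 7 → 2 → 0 → 1 → 3 → 5 → 6 (6 edges).

6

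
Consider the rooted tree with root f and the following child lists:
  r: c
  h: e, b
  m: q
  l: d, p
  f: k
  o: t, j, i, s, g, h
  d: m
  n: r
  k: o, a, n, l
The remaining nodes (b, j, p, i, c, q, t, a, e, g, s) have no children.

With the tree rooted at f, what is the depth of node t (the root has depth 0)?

3

f–k–o–t — 3 edges.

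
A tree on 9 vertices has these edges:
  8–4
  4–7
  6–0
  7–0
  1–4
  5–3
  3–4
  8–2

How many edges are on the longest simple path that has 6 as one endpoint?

5

Distances from 6 peak at 5, attained at 5 (2 also at distance 5).
6-0-7-4-3-5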